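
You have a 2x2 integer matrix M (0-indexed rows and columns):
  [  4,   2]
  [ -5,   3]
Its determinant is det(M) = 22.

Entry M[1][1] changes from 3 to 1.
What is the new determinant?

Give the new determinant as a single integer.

Answer: 14

Derivation:
det is linear in row 1: changing M[1][1] by delta changes det by delta * cofactor(1,1).
Cofactor C_11 = (-1)^(1+1) * minor(1,1) = 4
Entry delta = 1 - 3 = -2
Det delta = -2 * 4 = -8
New det = 22 + -8 = 14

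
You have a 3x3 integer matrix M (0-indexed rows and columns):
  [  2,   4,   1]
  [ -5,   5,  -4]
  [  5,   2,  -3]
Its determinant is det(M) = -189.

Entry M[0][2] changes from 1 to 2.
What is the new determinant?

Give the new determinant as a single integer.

det is linear in row 0: changing M[0][2] by delta changes det by delta * cofactor(0,2).
Cofactor C_02 = (-1)^(0+2) * minor(0,2) = -35
Entry delta = 2 - 1 = 1
Det delta = 1 * -35 = -35
New det = -189 + -35 = -224

Answer: -224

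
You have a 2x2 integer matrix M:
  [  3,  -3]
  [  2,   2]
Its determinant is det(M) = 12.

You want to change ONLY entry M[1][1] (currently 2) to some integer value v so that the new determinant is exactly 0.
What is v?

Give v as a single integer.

det is linear in entry M[1][1]: det = old_det + (v - 2) * C_11
Cofactor C_11 = 3
Want det = 0: 12 + (v - 2) * 3 = 0
  (v - 2) = -12 / 3 = -4
  v = 2 + (-4) = -2

Answer: -2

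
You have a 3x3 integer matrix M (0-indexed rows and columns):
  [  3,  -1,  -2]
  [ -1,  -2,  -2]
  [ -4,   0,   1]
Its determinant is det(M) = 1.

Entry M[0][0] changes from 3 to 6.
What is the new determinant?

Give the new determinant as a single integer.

det is linear in row 0: changing M[0][0] by delta changes det by delta * cofactor(0,0).
Cofactor C_00 = (-1)^(0+0) * minor(0,0) = -2
Entry delta = 6 - 3 = 3
Det delta = 3 * -2 = -6
New det = 1 + -6 = -5

Answer: -5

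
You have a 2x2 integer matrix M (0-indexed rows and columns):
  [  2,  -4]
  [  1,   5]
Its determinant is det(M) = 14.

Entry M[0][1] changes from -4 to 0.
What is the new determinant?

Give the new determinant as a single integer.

Answer: 10

Derivation:
det is linear in row 0: changing M[0][1] by delta changes det by delta * cofactor(0,1).
Cofactor C_01 = (-1)^(0+1) * minor(0,1) = -1
Entry delta = 0 - -4 = 4
Det delta = 4 * -1 = -4
New det = 14 + -4 = 10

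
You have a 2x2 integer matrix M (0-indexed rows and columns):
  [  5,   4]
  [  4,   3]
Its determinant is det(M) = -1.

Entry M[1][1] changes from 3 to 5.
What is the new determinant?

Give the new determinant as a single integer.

det is linear in row 1: changing M[1][1] by delta changes det by delta * cofactor(1,1).
Cofactor C_11 = (-1)^(1+1) * minor(1,1) = 5
Entry delta = 5 - 3 = 2
Det delta = 2 * 5 = 10
New det = -1 + 10 = 9

Answer: 9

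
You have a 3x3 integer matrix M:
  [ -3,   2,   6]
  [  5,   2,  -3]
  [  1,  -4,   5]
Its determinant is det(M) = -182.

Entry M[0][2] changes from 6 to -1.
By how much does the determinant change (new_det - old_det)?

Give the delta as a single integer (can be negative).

Answer: 154

Derivation:
Cofactor C_02 = -22
Entry delta = -1 - 6 = -7
Det delta = entry_delta * cofactor = -7 * -22 = 154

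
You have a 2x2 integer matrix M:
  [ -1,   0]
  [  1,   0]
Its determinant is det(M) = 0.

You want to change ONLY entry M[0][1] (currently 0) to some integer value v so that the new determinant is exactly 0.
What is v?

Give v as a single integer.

det is linear in entry M[0][1]: det = old_det + (v - 0) * C_01
Cofactor C_01 = -1
Want det = 0: 0 + (v - 0) * -1 = 0
  (v - 0) = 0 / -1 = 0
  v = 0 + (0) = 0

Answer: 0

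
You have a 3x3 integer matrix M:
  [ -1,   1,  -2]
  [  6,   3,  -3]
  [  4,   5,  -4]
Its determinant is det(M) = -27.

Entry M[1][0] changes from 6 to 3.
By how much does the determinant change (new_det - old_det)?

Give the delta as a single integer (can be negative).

Answer: 18

Derivation:
Cofactor C_10 = -6
Entry delta = 3 - 6 = -3
Det delta = entry_delta * cofactor = -3 * -6 = 18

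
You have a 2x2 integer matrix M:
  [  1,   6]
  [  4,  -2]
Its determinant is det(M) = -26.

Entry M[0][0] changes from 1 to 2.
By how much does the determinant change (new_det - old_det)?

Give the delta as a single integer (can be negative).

Cofactor C_00 = -2
Entry delta = 2 - 1 = 1
Det delta = entry_delta * cofactor = 1 * -2 = -2

Answer: -2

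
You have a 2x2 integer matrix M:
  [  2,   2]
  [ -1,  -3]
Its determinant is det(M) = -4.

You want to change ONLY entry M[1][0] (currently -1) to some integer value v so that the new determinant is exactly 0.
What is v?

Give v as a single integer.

Answer: -3

Derivation:
det is linear in entry M[1][0]: det = old_det + (v - -1) * C_10
Cofactor C_10 = -2
Want det = 0: -4 + (v - -1) * -2 = 0
  (v - -1) = 4 / -2 = -2
  v = -1 + (-2) = -3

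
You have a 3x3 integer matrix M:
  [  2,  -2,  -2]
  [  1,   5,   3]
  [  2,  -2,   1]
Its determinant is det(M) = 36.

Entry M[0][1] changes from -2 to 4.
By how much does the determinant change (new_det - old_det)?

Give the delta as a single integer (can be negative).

Answer: 30

Derivation:
Cofactor C_01 = 5
Entry delta = 4 - -2 = 6
Det delta = entry_delta * cofactor = 6 * 5 = 30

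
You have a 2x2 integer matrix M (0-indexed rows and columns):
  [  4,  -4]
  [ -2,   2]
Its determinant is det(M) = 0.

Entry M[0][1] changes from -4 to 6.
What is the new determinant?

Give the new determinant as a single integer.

Answer: 20

Derivation:
det is linear in row 0: changing M[0][1] by delta changes det by delta * cofactor(0,1).
Cofactor C_01 = (-1)^(0+1) * minor(0,1) = 2
Entry delta = 6 - -4 = 10
Det delta = 10 * 2 = 20
New det = 0 + 20 = 20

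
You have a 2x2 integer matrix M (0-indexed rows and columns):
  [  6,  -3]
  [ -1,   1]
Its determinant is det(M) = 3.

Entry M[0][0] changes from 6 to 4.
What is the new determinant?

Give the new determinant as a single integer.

det is linear in row 0: changing M[0][0] by delta changes det by delta * cofactor(0,0).
Cofactor C_00 = (-1)^(0+0) * minor(0,0) = 1
Entry delta = 4 - 6 = -2
Det delta = -2 * 1 = -2
New det = 3 + -2 = 1

Answer: 1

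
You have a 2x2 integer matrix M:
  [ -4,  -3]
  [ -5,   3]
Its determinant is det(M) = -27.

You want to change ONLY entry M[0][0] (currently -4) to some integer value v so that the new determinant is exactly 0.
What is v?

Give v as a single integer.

det is linear in entry M[0][0]: det = old_det + (v - -4) * C_00
Cofactor C_00 = 3
Want det = 0: -27 + (v - -4) * 3 = 0
  (v - -4) = 27 / 3 = 9
  v = -4 + (9) = 5

Answer: 5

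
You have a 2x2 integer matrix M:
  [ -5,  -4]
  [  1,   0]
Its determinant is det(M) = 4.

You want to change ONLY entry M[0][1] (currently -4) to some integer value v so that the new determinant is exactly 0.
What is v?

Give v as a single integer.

det is linear in entry M[0][1]: det = old_det + (v - -4) * C_01
Cofactor C_01 = -1
Want det = 0: 4 + (v - -4) * -1 = 0
  (v - -4) = -4 / -1 = 4
  v = -4 + (4) = 0

Answer: 0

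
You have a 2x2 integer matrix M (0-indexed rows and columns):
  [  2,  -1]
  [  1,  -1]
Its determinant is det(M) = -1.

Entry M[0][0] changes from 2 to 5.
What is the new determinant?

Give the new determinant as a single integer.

Answer: -4

Derivation:
det is linear in row 0: changing M[0][0] by delta changes det by delta * cofactor(0,0).
Cofactor C_00 = (-1)^(0+0) * minor(0,0) = -1
Entry delta = 5 - 2 = 3
Det delta = 3 * -1 = -3
New det = -1 + -3 = -4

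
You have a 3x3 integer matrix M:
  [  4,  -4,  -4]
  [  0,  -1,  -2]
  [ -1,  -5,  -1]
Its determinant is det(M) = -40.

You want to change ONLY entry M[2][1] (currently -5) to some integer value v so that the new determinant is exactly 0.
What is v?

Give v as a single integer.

det is linear in entry M[2][1]: det = old_det + (v - -5) * C_21
Cofactor C_21 = 8
Want det = 0: -40 + (v - -5) * 8 = 0
  (v - -5) = 40 / 8 = 5
  v = -5 + (5) = 0

Answer: 0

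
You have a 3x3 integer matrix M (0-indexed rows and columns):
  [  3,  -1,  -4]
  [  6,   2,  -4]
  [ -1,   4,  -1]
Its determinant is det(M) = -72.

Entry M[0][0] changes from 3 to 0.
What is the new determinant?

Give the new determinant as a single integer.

Answer: -114

Derivation:
det is linear in row 0: changing M[0][0] by delta changes det by delta * cofactor(0,0).
Cofactor C_00 = (-1)^(0+0) * minor(0,0) = 14
Entry delta = 0 - 3 = -3
Det delta = -3 * 14 = -42
New det = -72 + -42 = -114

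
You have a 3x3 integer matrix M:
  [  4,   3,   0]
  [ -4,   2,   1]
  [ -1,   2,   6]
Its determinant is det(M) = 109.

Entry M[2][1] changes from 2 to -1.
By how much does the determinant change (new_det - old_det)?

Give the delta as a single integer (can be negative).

Cofactor C_21 = -4
Entry delta = -1 - 2 = -3
Det delta = entry_delta * cofactor = -3 * -4 = 12

Answer: 12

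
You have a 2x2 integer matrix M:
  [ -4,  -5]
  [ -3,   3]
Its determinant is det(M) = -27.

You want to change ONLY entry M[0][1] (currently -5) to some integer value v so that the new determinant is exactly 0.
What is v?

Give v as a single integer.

Answer: 4

Derivation:
det is linear in entry M[0][1]: det = old_det + (v - -5) * C_01
Cofactor C_01 = 3
Want det = 0: -27 + (v - -5) * 3 = 0
  (v - -5) = 27 / 3 = 9
  v = -5 + (9) = 4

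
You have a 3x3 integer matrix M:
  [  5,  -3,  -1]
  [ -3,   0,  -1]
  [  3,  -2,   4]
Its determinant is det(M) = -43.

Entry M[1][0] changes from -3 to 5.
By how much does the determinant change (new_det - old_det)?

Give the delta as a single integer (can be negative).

Cofactor C_10 = 14
Entry delta = 5 - -3 = 8
Det delta = entry_delta * cofactor = 8 * 14 = 112

Answer: 112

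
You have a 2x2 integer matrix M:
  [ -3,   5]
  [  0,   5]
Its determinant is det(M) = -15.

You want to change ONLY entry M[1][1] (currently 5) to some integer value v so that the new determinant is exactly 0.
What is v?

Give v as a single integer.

det is linear in entry M[1][1]: det = old_det + (v - 5) * C_11
Cofactor C_11 = -3
Want det = 0: -15 + (v - 5) * -3 = 0
  (v - 5) = 15 / -3 = -5
  v = 5 + (-5) = 0

Answer: 0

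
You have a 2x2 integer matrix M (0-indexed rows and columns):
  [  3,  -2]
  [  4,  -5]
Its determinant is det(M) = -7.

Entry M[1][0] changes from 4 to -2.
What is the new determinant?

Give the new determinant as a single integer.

Answer: -19

Derivation:
det is linear in row 1: changing M[1][0] by delta changes det by delta * cofactor(1,0).
Cofactor C_10 = (-1)^(1+0) * minor(1,0) = 2
Entry delta = -2 - 4 = -6
Det delta = -6 * 2 = -12
New det = -7 + -12 = -19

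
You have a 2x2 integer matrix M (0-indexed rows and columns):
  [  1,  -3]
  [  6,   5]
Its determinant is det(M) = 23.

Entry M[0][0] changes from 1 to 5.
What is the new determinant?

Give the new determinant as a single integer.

det is linear in row 0: changing M[0][0] by delta changes det by delta * cofactor(0,0).
Cofactor C_00 = (-1)^(0+0) * minor(0,0) = 5
Entry delta = 5 - 1 = 4
Det delta = 4 * 5 = 20
New det = 23 + 20 = 43

Answer: 43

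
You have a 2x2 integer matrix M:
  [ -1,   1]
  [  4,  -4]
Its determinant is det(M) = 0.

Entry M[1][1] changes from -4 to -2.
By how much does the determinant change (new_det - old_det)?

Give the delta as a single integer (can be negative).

Cofactor C_11 = -1
Entry delta = -2 - -4 = 2
Det delta = entry_delta * cofactor = 2 * -1 = -2

Answer: -2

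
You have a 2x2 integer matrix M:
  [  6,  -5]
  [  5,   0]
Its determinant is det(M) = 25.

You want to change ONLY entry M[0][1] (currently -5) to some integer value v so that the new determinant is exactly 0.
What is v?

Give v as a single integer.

det is linear in entry M[0][1]: det = old_det + (v - -5) * C_01
Cofactor C_01 = -5
Want det = 0: 25 + (v - -5) * -5 = 0
  (v - -5) = -25 / -5 = 5
  v = -5 + (5) = 0

Answer: 0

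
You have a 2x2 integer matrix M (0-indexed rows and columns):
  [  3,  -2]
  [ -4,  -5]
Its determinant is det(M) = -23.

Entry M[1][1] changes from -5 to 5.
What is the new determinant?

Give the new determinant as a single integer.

det is linear in row 1: changing M[1][1] by delta changes det by delta * cofactor(1,1).
Cofactor C_11 = (-1)^(1+1) * minor(1,1) = 3
Entry delta = 5 - -5 = 10
Det delta = 10 * 3 = 30
New det = -23 + 30 = 7

Answer: 7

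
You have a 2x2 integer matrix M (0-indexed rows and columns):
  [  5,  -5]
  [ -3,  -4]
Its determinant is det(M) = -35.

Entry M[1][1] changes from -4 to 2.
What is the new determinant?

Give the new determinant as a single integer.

Answer: -5

Derivation:
det is linear in row 1: changing M[1][1] by delta changes det by delta * cofactor(1,1).
Cofactor C_11 = (-1)^(1+1) * minor(1,1) = 5
Entry delta = 2 - -4 = 6
Det delta = 6 * 5 = 30
New det = -35 + 30 = -5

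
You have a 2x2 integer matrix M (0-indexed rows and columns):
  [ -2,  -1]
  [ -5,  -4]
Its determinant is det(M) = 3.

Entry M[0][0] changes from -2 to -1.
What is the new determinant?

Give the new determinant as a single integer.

Answer: -1

Derivation:
det is linear in row 0: changing M[0][0] by delta changes det by delta * cofactor(0,0).
Cofactor C_00 = (-1)^(0+0) * minor(0,0) = -4
Entry delta = -1 - -2 = 1
Det delta = 1 * -4 = -4
New det = 3 + -4 = -1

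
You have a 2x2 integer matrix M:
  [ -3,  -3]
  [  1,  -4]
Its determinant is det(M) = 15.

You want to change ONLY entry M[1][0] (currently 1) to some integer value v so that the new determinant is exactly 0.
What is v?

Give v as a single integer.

Answer: -4

Derivation:
det is linear in entry M[1][0]: det = old_det + (v - 1) * C_10
Cofactor C_10 = 3
Want det = 0: 15 + (v - 1) * 3 = 0
  (v - 1) = -15 / 3 = -5
  v = 1 + (-5) = -4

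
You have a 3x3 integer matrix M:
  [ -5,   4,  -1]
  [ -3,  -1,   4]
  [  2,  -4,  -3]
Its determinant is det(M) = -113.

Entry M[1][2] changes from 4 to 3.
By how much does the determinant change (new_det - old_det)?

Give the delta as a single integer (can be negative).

Answer: 12

Derivation:
Cofactor C_12 = -12
Entry delta = 3 - 4 = -1
Det delta = entry_delta * cofactor = -1 * -12 = 12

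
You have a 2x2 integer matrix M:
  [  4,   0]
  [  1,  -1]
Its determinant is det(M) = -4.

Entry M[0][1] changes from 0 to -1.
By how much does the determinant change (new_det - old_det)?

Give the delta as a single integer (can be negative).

Answer: 1

Derivation:
Cofactor C_01 = -1
Entry delta = -1 - 0 = -1
Det delta = entry_delta * cofactor = -1 * -1 = 1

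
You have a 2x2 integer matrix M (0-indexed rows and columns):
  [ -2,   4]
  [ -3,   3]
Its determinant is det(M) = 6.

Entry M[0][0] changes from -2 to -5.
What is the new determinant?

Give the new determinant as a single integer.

Answer: -3

Derivation:
det is linear in row 0: changing M[0][0] by delta changes det by delta * cofactor(0,0).
Cofactor C_00 = (-1)^(0+0) * minor(0,0) = 3
Entry delta = -5 - -2 = -3
Det delta = -3 * 3 = -9
New det = 6 + -9 = -3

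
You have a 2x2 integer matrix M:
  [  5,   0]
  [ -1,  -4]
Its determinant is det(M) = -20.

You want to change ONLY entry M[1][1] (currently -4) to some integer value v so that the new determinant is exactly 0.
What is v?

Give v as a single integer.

Answer: 0

Derivation:
det is linear in entry M[1][1]: det = old_det + (v - -4) * C_11
Cofactor C_11 = 5
Want det = 0: -20 + (v - -4) * 5 = 0
  (v - -4) = 20 / 5 = 4
  v = -4 + (4) = 0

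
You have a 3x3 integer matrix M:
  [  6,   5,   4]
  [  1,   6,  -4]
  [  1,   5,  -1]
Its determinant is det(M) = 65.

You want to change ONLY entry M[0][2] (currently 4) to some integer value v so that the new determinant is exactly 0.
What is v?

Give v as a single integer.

Answer: 69

Derivation:
det is linear in entry M[0][2]: det = old_det + (v - 4) * C_02
Cofactor C_02 = -1
Want det = 0: 65 + (v - 4) * -1 = 0
  (v - 4) = -65 / -1 = 65
  v = 4 + (65) = 69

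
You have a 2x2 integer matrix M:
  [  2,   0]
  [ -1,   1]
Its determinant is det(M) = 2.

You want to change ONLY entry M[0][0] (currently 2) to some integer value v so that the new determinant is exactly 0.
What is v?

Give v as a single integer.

Answer: 0

Derivation:
det is linear in entry M[0][0]: det = old_det + (v - 2) * C_00
Cofactor C_00 = 1
Want det = 0: 2 + (v - 2) * 1 = 0
  (v - 2) = -2 / 1 = -2
  v = 2 + (-2) = 0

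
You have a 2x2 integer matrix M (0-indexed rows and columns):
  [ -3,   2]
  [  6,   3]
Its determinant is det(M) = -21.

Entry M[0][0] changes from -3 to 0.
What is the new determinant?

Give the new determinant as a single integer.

det is linear in row 0: changing M[0][0] by delta changes det by delta * cofactor(0,0).
Cofactor C_00 = (-1)^(0+0) * minor(0,0) = 3
Entry delta = 0 - -3 = 3
Det delta = 3 * 3 = 9
New det = -21 + 9 = -12

Answer: -12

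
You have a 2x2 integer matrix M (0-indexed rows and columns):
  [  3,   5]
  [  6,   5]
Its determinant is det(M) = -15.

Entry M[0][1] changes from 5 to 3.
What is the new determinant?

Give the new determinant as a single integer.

det is linear in row 0: changing M[0][1] by delta changes det by delta * cofactor(0,1).
Cofactor C_01 = (-1)^(0+1) * minor(0,1) = -6
Entry delta = 3 - 5 = -2
Det delta = -2 * -6 = 12
New det = -15 + 12 = -3

Answer: -3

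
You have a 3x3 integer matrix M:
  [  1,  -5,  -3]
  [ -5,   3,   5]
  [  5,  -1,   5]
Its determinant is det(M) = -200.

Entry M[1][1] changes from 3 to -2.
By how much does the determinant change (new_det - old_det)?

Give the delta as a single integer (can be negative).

Answer: -100

Derivation:
Cofactor C_11 = 20
Entry delta = -2 - 3 = -5
Det delta = entry_delta * cofactor = -5 * 20 = -100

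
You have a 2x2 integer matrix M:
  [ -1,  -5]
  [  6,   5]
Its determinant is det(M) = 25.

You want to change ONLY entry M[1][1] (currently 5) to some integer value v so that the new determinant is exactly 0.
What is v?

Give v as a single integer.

Answer: 30

Derivation:
det is linear in entry M[1][1]: det = old_det + (v - 5) * C_11
Cofactor C_11 = -1
Want det = 0: 25 + (v - 5) * -1 = 0
  (v - 5) = -25 / -1 = 25
  v = 5 + (25) = 30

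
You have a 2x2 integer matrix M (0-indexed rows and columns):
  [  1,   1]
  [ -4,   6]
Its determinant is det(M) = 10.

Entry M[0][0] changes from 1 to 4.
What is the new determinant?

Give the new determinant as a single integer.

Answer: 28

Derivation:
det is linear in row 0: changing M[0][0] by delta changes det by delta * cofactor(0,0).
Cofactor C_00 = (-1)^(0+0) * minor(0,0) = 6
Entry delta = 4 - 1 = 3
Det delta = 3 * 6 = 18
New det = 10 + 18 = 28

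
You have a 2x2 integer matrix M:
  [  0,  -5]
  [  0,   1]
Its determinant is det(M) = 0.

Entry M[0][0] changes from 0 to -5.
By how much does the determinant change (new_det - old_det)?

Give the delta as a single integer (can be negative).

Cofactor C_00 = 1
Entry delta = -5 - 0 = -5
Det delta = entry_delta * cofactor = -5 * 1 = -5

Answer: -5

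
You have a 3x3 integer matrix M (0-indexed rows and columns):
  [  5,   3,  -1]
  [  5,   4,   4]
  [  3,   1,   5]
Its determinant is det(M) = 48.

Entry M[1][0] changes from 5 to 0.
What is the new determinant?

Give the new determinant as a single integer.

det is linear in row 1: changing M[1][0] by delta changes det by delta * cofactor(1,0).
Cofactor C_10 = (-1)^(1+0) * minor(1,0) = -16
Entry delta = 0 - 5 = -5
Det delta = -5 * -16 = 80
New det = 48 + 80 = 128

Answer: 128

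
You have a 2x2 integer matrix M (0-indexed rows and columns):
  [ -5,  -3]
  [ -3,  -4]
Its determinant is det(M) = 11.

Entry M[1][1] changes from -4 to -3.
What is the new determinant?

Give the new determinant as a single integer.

Answer: 6

Derivation:
det is linear in row 1: changing M[1][1] by delta changes det by delta * cofactor(1,1).
Cofactor C_11 = (-1)^(1+1) * minor(1,1) = -5
Entry delta = -3 - -4 = 1
Det delta = 1 * -5 = -5
New det = 11 + -5 = 6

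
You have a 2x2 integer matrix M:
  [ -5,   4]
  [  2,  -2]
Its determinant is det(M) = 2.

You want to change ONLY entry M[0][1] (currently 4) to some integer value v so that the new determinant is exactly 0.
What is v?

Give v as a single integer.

det is linear in entry M[0][1]: det = old_det + (v - 4) * C_01
Cofactor C_01 = -2
Want det = 0: 2 + (v - 4) * -2 = 0
  (v - 4) = -2 / -2 = 1
  v = 4 + (1) = 5

Answer: 5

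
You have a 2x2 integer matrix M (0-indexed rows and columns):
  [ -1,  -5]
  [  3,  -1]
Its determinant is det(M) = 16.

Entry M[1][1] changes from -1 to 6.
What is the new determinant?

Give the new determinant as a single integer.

Answer: 9

Derivation:
det is linear in row 1: changing M[1][1] by delta changes det by delta * cofactor(1,1).
Cofactor C_11 = (-1)^(1+1) * minor(1,1) = -1
Entry delta = 6 - -1 = 7
Det delta = 7 * -1 = -7
New det = 16 + -7 = 9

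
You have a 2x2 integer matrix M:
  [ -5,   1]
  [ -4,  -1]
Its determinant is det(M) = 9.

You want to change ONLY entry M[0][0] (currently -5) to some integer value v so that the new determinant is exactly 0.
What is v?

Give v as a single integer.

Answer: 4

Derivation:
det is linear in entry M[0][0]: det = old_det + (v - -5) * C_00
Cofactor C_00 = -1
Want det = 0: 9 + (v - -5) * -1 = 0
  (v - -5) = -9 / -1 = 9
  v = -5 + (9) = 4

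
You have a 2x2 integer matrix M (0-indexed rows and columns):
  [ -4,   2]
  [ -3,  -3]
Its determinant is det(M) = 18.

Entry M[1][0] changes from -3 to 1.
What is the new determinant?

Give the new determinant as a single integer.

det is linear in row 1: changing M[1][0] by delta changes det by delta * cofactor(1,0).
Cofactor C_10 = (-1)^(1+0) * minor(1,0) = -2
Entry delta = 1 - -3 = 4
Det delta = 4 * -2 = -8
New det = 18 + -8 = 10

Answer: 10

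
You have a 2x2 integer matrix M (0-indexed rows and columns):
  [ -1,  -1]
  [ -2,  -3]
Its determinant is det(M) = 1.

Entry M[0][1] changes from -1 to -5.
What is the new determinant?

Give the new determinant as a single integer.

Answer: -7

Derivation:
det is linear in row 0: changing M[0][1] by delta changes det by delta * cofactor(0,1).
Cofactor C_01 = (-1)^(0+1) * minor(0,1) = 2
Entry delta = -5 - -1 = -4
Det delta = -4 * 2 = -8
New det = 1 + -8 = -7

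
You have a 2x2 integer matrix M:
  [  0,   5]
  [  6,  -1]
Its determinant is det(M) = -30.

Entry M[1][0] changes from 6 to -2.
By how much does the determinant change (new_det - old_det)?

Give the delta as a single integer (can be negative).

Cofactor C_10 = -5
Entry delta = -2 - 6 = -8
Det delta = entry_delta * cofactor = -8 * -5 = 40

Answer: 40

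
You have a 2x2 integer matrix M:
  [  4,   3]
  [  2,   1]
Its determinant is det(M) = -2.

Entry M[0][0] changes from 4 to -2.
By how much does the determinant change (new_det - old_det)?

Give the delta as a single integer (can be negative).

Answer: -6

Derivation:
Cofactor C_00 = 1
Entry delta = -2 - 4 = -6
Det delta = entry_delta * cofactor = -6 * 1 = -6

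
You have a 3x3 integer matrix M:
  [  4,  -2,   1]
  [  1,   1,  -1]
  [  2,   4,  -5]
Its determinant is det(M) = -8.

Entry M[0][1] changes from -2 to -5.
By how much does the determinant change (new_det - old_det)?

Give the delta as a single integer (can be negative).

Answer: -9

Derivation:
Cofactor C_01 = 3
Entry delta = -5 - -2 = -3
Det delta = entry_delta * cofactor = -3 * 3 = -9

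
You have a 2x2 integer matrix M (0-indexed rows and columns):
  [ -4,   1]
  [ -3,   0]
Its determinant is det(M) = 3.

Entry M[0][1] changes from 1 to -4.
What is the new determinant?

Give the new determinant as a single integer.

Answer: -12

Derivation:
det is linear in row 0: changing M[0][1] by delta changes det by delta * cofactor(0,1).
Cofactor C_01 = (-1)^(0+1) * minor(0,1) = 3
Entry delta = -4 - 1 = -5
Det delta = -5 * 3 = -15
New det = 3 + -15 = -12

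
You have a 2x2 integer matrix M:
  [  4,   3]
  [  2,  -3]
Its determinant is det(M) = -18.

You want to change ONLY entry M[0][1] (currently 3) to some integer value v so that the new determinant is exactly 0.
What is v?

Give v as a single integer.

Answer: -6

Derivation:
det is linear in entry M[0][1]: det = old_det + (v - 3) * C_01
Cofactor C_01 = -2
Want det = 0: -18 + (v - 3) * -2 = 0
  (v - 3) = 18 / -2 = -9
  v = 3 + (-9) = -6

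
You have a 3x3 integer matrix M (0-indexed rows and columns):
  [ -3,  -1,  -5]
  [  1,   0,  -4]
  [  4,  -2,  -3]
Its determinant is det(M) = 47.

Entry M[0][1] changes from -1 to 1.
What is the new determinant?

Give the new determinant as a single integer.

Answer: 21

Derivation:
det is linear in row 0: changing M[0][1] by delta changes det by delta * cofactor(0,1).
Cofactor C_01 = (-1)^(0+1) * minor(0,1) = -13
Entry delta = 1 - -1 = 2
Det delta = 2 * -13 = -26
New det = 47 + -26 = 21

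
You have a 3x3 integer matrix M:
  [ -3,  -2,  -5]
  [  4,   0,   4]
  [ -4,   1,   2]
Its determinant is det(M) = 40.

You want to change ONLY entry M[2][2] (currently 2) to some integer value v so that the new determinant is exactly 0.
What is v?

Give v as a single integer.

det is linear in entry M[2][2]: det = old_det + (v - 2) * C_22
Cofactor C_22 = 8
Want det = 0: 40 + (v - 2) * 8 = 0
  (v - 2) = -40 / 8 = -5
  v = 2 + (-5) = -3

Answer: -3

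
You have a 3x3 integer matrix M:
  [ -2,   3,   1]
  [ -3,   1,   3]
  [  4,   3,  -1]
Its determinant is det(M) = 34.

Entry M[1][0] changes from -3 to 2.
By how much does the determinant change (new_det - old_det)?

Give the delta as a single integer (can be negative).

Cofactor C_10 = 6
Entry delta = 2 - -3 = 5
Det delta = entry_delta * cofactor = 5 * 6 = 30

Answer: 30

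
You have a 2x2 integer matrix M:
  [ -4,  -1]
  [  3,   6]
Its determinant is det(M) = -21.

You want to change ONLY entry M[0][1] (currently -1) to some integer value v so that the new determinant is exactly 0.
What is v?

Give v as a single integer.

det is linear in entry M[0][1]: det = old_det + (v - -1) * C_01
Cofactor C_01 = -3
Want det = 0: -21 + (v - -1) * -3 = 0
  (v - -1) = 21 / -3 = -7
  v = -1 + (-7) = -8

Answer: -8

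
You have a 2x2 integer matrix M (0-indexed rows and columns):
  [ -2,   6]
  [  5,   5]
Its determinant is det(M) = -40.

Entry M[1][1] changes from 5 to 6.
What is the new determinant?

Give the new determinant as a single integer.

Answer: -42

Derivation:
det is linear in row 1: changing M[1][1] by delta changes det by delta * cofactor(1,1).
Cofactor C_11 = (-1)^(1+1) * minor(1,1) = -2
Entry delta = 6 - 5 = 1
Det delta = 1 * -2 = -2
New det = -40 + -2 = -42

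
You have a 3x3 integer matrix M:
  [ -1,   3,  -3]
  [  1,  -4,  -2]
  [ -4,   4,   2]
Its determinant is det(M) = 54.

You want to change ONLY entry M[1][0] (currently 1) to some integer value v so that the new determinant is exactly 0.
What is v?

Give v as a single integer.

det is linear in entry M[1][0]: det = old_det + (v - 1) * C_10
Cofactor C_10 = -18
Want det = 0: 54 + (v - 1) * -18 = 0
  (v - 1) = -54 / -18 = 3
  v = 1 + (3) = 4

Answer: 4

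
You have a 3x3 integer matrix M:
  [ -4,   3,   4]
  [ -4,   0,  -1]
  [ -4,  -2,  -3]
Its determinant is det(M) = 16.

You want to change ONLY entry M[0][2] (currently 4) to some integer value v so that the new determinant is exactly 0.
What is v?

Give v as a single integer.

det is linear in entry M[0][2]: det = old_det + (v - 4) * C_02
Cofactor C_02 = 8
Want det = 0: 16 + (v - 4) * 8 = 0
  (v - 4) = -16 / 8 = -2
  v = 4 + (-2) = 2

Answer: 2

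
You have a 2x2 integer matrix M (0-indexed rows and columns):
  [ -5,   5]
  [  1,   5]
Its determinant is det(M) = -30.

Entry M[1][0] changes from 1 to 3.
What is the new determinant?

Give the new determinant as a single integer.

det is linear in row 1: changing M[1][0] by delta changes det by delta * cofactor(1,0).
Cofactor C_10 = (-1)^(1+0) * minor(1,0) = -5
Entry delta = 3 - 1 = 2
Det delta = 2 * -5 = -10
New det = -30 + -10 = -40

Answer: -40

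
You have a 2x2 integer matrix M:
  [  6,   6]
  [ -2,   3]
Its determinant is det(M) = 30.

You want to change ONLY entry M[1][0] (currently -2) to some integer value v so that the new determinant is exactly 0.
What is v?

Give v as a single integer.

det is linear in entry M[1][0]: det = old_det + (v - -2) * C_10
Cofactor C_10 = -6
Want det = 0: 30 + (v - -2) * -6 = 0
  (v - -2) = -30 / -6 = 5
  v = -2 + (5) = 3

Answer: 3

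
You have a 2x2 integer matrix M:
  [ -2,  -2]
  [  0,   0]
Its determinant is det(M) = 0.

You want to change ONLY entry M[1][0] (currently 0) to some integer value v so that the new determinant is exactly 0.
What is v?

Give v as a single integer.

Answer: 0

Derivation:
det is linear in entry M[1][0]: det = old_det + (v - 0) * C_10
Cofactor C_10 = 2
Want det = 0: 0 + (v - 0) * 2 = 0
  (v - 0) = 0 / 2 = 0
  v = 0 + (0) = 0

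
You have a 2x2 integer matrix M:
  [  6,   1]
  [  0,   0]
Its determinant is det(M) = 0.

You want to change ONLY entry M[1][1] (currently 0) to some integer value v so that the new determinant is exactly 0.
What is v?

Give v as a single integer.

det is linear in entry M[1][1]: det = old_det + (v - 0) * C_11
Cofactor C_11 = 6
Want det = 0: 0 + (v - 0) * 6 = 0
  (v - 0) = 0 / 6 = 0
  v = 0 + (0) = 0

Answer: 0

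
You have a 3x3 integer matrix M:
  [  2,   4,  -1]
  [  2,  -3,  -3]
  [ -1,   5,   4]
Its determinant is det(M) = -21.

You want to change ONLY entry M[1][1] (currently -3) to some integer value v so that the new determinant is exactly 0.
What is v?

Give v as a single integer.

Answer: 0

Derivation:
det is linear in entry M[1][1]: det = old_det + (v - -3) * C_11
Cofactor C_11 = 7
Want det = 0: -21 + (v - -3) * 7 = 0
  (v - -3) = 21 / 7 = 3
  v = -3 + (3) = 0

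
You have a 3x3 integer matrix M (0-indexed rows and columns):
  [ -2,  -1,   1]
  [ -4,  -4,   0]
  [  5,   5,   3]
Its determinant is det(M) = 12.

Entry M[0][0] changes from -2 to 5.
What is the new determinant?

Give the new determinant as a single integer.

Answer: -72

Derivation:
det is linear in row 0: changing M[0][0] by delta changes det by delta * cofactor(0,0).
Cofactor C_00 = (-1)^(0+0) * minor(0,0) = -12
Entry delta = 5 - -2 = 7
Det delta = 7 * -12 = -84
New det = 12 + -84 = -72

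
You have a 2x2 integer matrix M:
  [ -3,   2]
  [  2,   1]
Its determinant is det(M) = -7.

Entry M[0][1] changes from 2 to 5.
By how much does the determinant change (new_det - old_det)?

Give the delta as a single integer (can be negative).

Cofactor C_01 = -2
Entry delta = 5 - 2 = 3
Det delta = entry_delta * cofactor = 3 * -2 = -6

Answer: -6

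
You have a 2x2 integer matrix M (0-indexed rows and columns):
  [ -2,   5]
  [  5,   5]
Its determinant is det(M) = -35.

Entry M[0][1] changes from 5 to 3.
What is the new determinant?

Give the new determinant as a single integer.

Answer: -25

Derivation:
det is linear in row 0: changing M[0][1] by delta changes det by delta * cofactor(0,1).
Cofactor C_01 = (-1)^(0+1) * minor(0,1) = -5
Entry delta = 3 - 5 = -2
Det delta = -2 * -5 = 10
New det = -35 + 10 = -25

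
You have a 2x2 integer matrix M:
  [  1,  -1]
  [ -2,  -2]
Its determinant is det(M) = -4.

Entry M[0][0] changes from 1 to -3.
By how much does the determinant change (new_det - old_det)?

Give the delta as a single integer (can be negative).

Answer: 8

Derivation:
Cofactor C_00 = -2
Entry delta = -3 - 1 = -4
Det delta = entry_delta * cofactor = -4 * -2 = 8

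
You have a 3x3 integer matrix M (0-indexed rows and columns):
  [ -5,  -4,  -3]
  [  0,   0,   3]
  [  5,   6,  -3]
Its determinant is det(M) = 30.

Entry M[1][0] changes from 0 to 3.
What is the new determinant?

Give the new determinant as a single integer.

Answer: -60

Derivation:
det is linear in row 1: changing M[1][0] by delta changes det by delta * cofactor(1,0).
Cofactor C_10 = (-1)^(1+0) * minor(1,0) = -30
Entry delta = 3 - 0 = 3
Det delta = 3 * -30 = -90
New det = 30 + -90 = -60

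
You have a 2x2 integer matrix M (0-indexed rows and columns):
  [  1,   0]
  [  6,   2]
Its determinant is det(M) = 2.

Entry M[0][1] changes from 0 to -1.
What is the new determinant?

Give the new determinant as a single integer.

det is linear in row 0: changing M[0][1] by delta changes det by delta * cofactor(0,1).
Cofactor C_01 = (-1)^(0+1) * minor(0,1) = -6
Entry delta = -1 - 0 = -1
Det delta = -1 * -6 = 6
New det = 2 + 6 = 8

Answer: 8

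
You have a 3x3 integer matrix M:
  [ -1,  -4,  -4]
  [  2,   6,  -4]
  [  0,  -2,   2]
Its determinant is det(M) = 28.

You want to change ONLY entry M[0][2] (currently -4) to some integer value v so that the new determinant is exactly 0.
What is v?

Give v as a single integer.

det is linear in entry M[0][2]: det = old_det + (v - -4) * C_02
Cofactor C_02 = -4
Want det = 0: 28 + (v - -4) * -4 = 0
  (v - -4) = -28 / -4 = 7
  v = -4 + (7) = 3

Answer: 3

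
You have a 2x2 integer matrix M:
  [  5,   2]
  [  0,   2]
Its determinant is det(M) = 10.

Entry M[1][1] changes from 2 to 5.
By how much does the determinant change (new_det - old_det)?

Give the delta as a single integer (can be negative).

Cofactor C_11 = 5
Entry delta = 5 - 2 = 3
Det delta = entry_delta * cofactor = 3 * 5 = 15

Answer: 15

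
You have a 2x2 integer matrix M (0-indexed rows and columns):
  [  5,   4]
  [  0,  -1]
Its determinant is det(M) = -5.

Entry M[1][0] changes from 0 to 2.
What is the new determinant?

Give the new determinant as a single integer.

det is linear in row 1: changing M[1][0] by delta changes det by delta * cofactor(1,0).
Cofactor C_10 = (-1)^(1+0) * minor(1,0) = -4
Entry delta = 2 - 0 = 2
Det delta = 2 * -4 = -8
New det = -5 + -8 = -13

Answer: -13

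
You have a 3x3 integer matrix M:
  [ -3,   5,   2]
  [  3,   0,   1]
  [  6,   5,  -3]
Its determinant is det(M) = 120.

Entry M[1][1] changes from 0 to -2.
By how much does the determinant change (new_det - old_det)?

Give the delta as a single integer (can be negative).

Cofactor C_11 = -3
Entry delta = -2 - 0 = -2
Det delta = entry_delta * cofactor = -2 * -3 = 6

Answer: 6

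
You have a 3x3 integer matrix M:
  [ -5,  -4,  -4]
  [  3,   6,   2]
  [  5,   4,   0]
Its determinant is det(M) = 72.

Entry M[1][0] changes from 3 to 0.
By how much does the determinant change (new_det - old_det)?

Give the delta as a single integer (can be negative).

Answer: 48

Derivation:
Cofactor C_10 = -16
Entry delta = 0 - 3 = -3
Det delta = entry_delta * cofactor = -3 * -16 = 48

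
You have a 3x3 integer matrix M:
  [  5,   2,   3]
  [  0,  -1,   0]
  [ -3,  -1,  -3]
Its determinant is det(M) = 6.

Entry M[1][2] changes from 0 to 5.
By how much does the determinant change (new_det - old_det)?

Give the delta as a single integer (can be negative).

Cofactor C_12 = -1
Entry delta = 5 - 0 = 5
Det delta = entry_delta * cofactor = 5 * -1 = -5

Answer: -5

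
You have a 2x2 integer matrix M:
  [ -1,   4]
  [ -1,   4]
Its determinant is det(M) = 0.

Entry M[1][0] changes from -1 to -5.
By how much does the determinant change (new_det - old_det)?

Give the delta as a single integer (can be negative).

Cofactor C_10 = -4
Entry delta = -5 - -1 = -4
Det delta = entry_delta * cofactor = -4 * -4 = 16

Answer: 16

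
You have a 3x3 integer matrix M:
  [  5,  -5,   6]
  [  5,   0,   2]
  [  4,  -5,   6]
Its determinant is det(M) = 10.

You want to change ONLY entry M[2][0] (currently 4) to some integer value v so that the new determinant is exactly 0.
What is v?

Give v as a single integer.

det is linear in entry M[2][0]: det = old_det + (v - 4) * C_20
Cofactor C_20 = -10
Want det = 0: 10 + (v - 4) * -10 = 0
  (v - 4) = -10 / -10 = 1
  v = 4 + (1) = 5

Answer: 5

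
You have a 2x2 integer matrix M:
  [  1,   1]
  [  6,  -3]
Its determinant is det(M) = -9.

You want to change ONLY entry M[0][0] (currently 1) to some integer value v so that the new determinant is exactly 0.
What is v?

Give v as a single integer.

det is linear in entry M[0][0]: det = old_det + (v - 1) * C_00
Cofactor C_00 = -3
Want det = 0: -9 + (v - 1) * -3 = 0
  (v - 1) = 9 / -3 = -3
  v = 1 + (-3) = -2

Answer: -2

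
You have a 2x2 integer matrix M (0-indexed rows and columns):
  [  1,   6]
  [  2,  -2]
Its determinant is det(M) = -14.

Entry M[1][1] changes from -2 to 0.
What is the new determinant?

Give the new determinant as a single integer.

det is linear in row 1: changing M[1][1] by delta changes det by delta * cofactor(1,1).
Cofactor C_11 = (-1)^(1+1) * minor(1,1) = 1
Entry delta = 0 - -2 = 2
Det delta = 2 * 1 = 2
New det = -14 + 2 = -12

Answer: -12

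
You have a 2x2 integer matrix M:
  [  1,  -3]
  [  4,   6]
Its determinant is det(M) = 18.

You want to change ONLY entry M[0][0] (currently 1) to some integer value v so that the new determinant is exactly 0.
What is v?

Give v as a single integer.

det is linear in entry M[0][0]: det = old_det + (v - 1) * C_00
Cofactor C_00 = 6
Want det = 0: 18 + (v - 1) * 6 = 0
  (v - 1) = -18 / 6 = -3
  v = 1 + (-3) = -2

Answer: -2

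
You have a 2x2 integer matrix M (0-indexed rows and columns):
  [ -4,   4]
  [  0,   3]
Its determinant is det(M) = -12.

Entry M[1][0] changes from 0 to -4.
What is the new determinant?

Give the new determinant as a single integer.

Answer: 4

Derivation:
det is linear in row 1: changing M[1][0] by delta changes det by delta * cofactor(1,0).
Cofactor C_10 = (-1)^(1+0) * minor(1,0) = -4
Entry delta = -4 - 0 = -4
Det delta = -4 * -4 = 16
New det = -12 + 16 = 4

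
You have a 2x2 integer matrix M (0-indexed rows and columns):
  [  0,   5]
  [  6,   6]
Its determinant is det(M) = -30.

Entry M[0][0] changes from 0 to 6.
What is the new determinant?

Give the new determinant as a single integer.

Answer: 6

Derivation:
det is linear in row 0: changing M[0][0] by delta changes det by delta * cofactor(0,0).
Cofactor C_00 = (-1)^(0+0) * minor(0,0) = 6
Entry delta = 6 - 0 = 6
Det delta = 6 * 6 = 36
New det = -30 + 36 = 6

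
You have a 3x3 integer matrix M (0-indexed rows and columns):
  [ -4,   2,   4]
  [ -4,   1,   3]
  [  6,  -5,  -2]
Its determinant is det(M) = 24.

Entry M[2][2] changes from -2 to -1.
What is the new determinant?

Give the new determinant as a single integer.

Answer: 28

Derivation:
det is linear in row 2: changing M[2][2] by delta changes det by delta * cofactor(2,2).
Cofactor C_22 = (-1)^(2+2) * minor(2,2) = 4
Entry delta = -1 - -2 = 1
Det delta = 1 * 4 = 4
New det = 24 + 4 = 28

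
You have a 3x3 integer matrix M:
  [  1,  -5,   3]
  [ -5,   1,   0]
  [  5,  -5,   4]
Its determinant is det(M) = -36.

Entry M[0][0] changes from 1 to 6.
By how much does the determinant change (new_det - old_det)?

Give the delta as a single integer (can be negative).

Cofactor C_00 = 4
Entry delta = 6 - 1 = 5
Det delta = entry_delta * cofactor = 5 * 4 = 20

Answer: 20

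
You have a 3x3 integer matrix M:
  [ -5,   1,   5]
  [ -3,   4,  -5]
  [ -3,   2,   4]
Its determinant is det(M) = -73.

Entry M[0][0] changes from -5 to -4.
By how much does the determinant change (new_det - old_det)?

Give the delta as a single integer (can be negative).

Cofactor C_00 = 26
Entry delta = -4 - -5 = 1
Det delta = entry_delta * cofactor = 1 * 26 = 26

Answer: 26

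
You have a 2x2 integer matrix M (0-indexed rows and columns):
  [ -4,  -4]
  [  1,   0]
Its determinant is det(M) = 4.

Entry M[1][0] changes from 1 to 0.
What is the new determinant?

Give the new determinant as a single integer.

det is linear in row 1: changing M[1][0] by delta changes det by delta * cofactor(1,0).
Cofactor C_10 = (-1)^(1+0) * minor(1,0) = 4
Entry delta = 0 - 1 = -1
Det delta = -1 * 4 = -4
New det = 4 + -4 = 0

Answer: 0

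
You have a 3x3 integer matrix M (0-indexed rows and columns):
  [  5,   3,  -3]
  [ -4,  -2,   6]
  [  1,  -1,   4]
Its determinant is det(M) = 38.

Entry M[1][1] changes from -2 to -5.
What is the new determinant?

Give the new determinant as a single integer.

det is linear in row 1: changing M[1][1] by delta changes det by delta * cofactor(1,1).
Cofactor C_11 = (-1)^(1+1) * minor(1,1) = 23
Entry delta = -5 - -2 = -3
Det delta = -3 * 23 = -69
New det = 38 + -69 = -31

Answer: -31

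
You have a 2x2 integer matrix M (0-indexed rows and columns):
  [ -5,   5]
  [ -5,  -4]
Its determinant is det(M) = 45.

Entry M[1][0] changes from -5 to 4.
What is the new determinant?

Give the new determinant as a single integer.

Answer: 0

Derivation:
det is linear in row 1: changing M[1][0] by delta changes det by delta * cofactor(1,0).
Cofactor C_10 = (-1)^(1+0) * minor(1,0) = -5
Entry delta = 4 - -5 = 9
Det delta = 9 * -5 = -45
New det = 45 + -45 = 0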